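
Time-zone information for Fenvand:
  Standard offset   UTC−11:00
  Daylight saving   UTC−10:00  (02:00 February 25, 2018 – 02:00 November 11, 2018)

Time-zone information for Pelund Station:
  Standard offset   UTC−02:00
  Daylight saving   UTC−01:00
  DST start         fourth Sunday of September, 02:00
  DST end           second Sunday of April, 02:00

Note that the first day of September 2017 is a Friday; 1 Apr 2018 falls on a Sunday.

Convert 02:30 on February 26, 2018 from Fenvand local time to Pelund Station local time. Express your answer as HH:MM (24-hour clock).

11:30

Daylight saving runs 25 February – 11 November; February 26, 2018 is inside that window, so Fenvand is at UTC−10:00.
02:30 Fenvand + 10h = 12:30 UTC.
1 September 2017 is a Friday, so the first Sunday is September 3 and the fourth is September 24.
1 April 2018 is a Sunday, so the first Sunday is April 1 and the second is April 8.
At the standard offset (UTC−02:00), 12:30 UTC − 2h = 10:30 Pelund Station standard time.
The standard-time date in Pelund Station, February 26, 2018, lies within the daylight-saving period (24 September 2017 – 8 April 2018), so Pelund Station is on daylight time, UTC−01:00.
12:30 UTC − 1h = 11:30 Pelund Station.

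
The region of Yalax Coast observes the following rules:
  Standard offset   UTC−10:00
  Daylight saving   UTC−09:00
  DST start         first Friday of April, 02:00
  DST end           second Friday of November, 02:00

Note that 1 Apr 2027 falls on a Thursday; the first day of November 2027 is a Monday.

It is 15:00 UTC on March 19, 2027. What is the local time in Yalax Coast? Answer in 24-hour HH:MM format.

1 April 2027 is a Thursday, so the first Friday is April 2.
1 November 2027 is a Monday, so the first Friday is November 5 and the second is November 12.
At the standard offset (UTC−10:00), 15:00 UTC − 10h = 05:00 Yalax Coast standard time.
Daylight saving runs 2 April – 12 November; the standard-time date in Yalax Coast, March 19, 2027, is outside that window, so Yalax Coast is on standard time at UTC−10:00.
15:00 UTC − 10h = 05:00 local.

05:00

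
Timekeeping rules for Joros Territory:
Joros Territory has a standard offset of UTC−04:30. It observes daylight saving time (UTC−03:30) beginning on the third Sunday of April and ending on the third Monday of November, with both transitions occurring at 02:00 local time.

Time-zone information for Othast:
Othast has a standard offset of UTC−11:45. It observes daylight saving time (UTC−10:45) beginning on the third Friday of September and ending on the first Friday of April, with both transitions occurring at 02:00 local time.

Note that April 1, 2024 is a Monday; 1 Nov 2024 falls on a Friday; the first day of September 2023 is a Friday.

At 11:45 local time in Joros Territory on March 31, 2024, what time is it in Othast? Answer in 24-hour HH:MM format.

1 April 2024 is a Monday, so the first Sunday is April 7 and the third is April 21.
1 November 2024 is a Friday, so the first Monday is November 4 and the third is November 18.
March 31, 2024 does not fall between 21 April and 18 November, so daylight saving is not in effect and Joros Territory is at UTC−04:30.
11:45 Joros Territory + 4h30m = 16:15 UTC.
1 September 2023 is a Friday, so the first Friday is September 1 and the third is September 15.
1 April 2024 is a Monday, so the first Friday is April 5.
At the standard offset (UTC−11:45), 16:15 UTC − 11h45m = 04:30 Othast standard time.
The standard-time date in Othast, March 31, 2024, lies within the daylight-saving period (15 September 2023 – 5 April 2024), so Othast is on daylight time, UTC−10:45.
16:15 UTC − 10h45m = 05:30 Othast.

05:30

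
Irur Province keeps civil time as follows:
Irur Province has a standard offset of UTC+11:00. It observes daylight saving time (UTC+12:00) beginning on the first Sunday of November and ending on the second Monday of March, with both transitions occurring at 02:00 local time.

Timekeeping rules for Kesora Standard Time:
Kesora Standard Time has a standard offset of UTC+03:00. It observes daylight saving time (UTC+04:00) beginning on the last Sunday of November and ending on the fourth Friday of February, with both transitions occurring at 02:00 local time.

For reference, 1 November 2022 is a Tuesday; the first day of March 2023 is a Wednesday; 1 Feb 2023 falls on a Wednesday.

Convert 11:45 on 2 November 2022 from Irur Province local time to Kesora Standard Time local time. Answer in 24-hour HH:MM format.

03:45

1 November 2022 is a Tuesday, so the first Sunday is November 6.
1 March 2023 is a Wednesday, so the first Monday is March 6 and the second is March 13.
Daylight saving runs 6 November 2022 – 13 March 2023; 2 November 2022 is outside that window, so Irur Province is on standard time at UTC+11:00.
11:45 Irur Province − 11h = 00:45 UTC.
1 November 2022 is a Tuesday, so Sundays fall on 6, 13, 20, 27; the last is November 27.
1 February 2023 is a Wednesday, so the first Friday is February 3 and the fourth is February 24.
At the standard offset (UTC+03:00), 00:45 UTC + 3h = 03:45 Kesora Standard Time standard time.
Daylight saving runs 27 November 2022 – 24 February 2023; the standard-time date in Kesora Standard Time, 2 November 2022, is outside that window, so Kesora Standard Time is on standard time at UTC+03:00.
00:45 UTC + 3h = 03:45 Kesora Standard Time.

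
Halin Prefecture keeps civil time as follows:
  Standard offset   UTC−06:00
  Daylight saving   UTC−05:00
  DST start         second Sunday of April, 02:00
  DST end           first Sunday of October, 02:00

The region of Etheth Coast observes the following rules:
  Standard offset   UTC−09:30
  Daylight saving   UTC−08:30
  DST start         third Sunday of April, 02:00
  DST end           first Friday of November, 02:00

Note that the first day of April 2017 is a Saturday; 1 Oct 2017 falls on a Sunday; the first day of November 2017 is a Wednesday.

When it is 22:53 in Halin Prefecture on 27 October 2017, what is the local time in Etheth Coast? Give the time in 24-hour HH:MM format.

1 April 2017 is a Saturday, so the first Sunday is April 2 and the second is April 9.
1 October 2017 is a Sunday, so the first Sunday is October 1.
27 October 2017 does not fall between 9 April and 1 October, so daylight saving is not in effect and Halin Prefecture is at UTC−06:00.
22:53 Halin Prefecture + 6h = 04:53 UTC (rolling into the next day, 28 October 2017).
1 April 2017 is a Saturday, so the first Sunday is April 2 and the third is April 16.
1 November 2017 is a Wednesday, so the first Friday is November 3.
At the standard offset (UTC−09:30), 04:53 UTC − 9h30m = 19:23 Etheth Coast standard time (rolling into the previous day, 27 October 2017).
The standard-time date in Etheth Coast, 27 October 2017, lies within the daylight-saving period (16 April – 3 November), so Etheth Coast is on daylight time, UTC−08:30.
04:53 UTC − 8h30m = 20:23 Etheth Coast (rolling into the previous day, 27 October 2017).

20:23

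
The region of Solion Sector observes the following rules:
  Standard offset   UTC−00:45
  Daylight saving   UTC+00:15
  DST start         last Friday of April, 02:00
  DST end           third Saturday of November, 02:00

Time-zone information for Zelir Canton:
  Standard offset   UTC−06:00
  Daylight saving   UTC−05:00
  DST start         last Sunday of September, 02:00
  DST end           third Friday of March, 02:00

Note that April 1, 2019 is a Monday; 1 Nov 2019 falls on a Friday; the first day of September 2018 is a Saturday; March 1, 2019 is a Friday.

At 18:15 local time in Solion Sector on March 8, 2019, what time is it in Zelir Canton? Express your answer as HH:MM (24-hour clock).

14:00

1 April 2019 is a Monday, so Fridays fall on 5, 12, 19, 26; the last is April 26.
1 November 2019 is a Friday, so the first Saturday is November 2 and the third is November 16.
March 8, 2019 is outside the daylight-saving period (26 April – 16 November), so Solion Sector is on standard time, UTC−00:45.
18:15 Solion Sector + 0h45m = 19:00 UTC.
1 September 2018 is a Saturday, so Sundays fall on 2, 9, 16, 23, 30; the last is September 30.
1 March 2019 is a Friday, so the first Friday is March 1 and the third is March 15.
At the standard offset (UTC−06:00), 19:00 UTC − 6h = 13:00 Zelir Canton standard time.
Daylight saving runs 30 September 2018 – 15 March 2019; the standard-time date in Zelir Canton, March 8, 2019, is inside that window, so Zelir Canton is at UTC−05:00.
19:00 UTC − 5h = 14:00 Zelir Canton.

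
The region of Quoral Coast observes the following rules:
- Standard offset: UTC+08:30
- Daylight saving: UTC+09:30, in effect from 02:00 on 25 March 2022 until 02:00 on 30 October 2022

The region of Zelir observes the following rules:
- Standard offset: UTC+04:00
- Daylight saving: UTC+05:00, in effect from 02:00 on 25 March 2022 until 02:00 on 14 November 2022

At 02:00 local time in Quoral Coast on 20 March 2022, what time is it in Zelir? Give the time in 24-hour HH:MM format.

20 March 2022 does not fall between 25 March and 30 October, so daylight saving is not in effect and Quoral Coast is at UTC+08:30.
02:00 Quoral Coast − 8h30m = 17:30 UTC (rolling into the previous day, 19 March 2022).
At the standard offset (UTC+04:00), 17:30 UTC + 4h = 21:30 Zelir standard time.
The standard-time date in Zelir, 19 March 2022, is outside the daylight-saving period (25 March – 14 November), so Zelir is on standard time, UTC+04:00.
17:30 UTC + 4h = 21:30 Zelir.

21:30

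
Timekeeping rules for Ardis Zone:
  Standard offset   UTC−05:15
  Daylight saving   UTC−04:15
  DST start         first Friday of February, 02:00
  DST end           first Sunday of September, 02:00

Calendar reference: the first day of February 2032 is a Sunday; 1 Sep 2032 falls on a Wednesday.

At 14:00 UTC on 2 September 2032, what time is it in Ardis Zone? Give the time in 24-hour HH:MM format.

1 February 2032 is a Sunday, so the first Friday is February 6.
1 September 2032 is a Wednesday, so the first Sunday is September 5.
At the standard offset (UTC−05:15), 14:00 UTC − 5h15m = 08:45 Ardis Zone standard time.
The standard-time date in Ardis Zone, 2 September 2032, falls between 6 February and 5 September, so daylight saving is in effect and Ardis Zone is at UTC−04:15.
14:00 UTC − 4h15m = 09:45 local.

09:45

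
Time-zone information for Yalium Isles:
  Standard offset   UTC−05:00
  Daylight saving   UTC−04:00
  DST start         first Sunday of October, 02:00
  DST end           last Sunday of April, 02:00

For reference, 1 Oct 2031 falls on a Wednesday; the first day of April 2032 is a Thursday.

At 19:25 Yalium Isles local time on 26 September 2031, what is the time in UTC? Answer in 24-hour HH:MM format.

00:25

1 October 2031 is a Wednesday, so the first Sunday is October 5.
1 April 2032 is a Thursday, so Sundays fall on 4, 11, 18, 25; the last is April 25.
26 September 2031 does not fall between 5 October 2031 and 25 April 2032, so daylight saving is not in effect and Yalium Isles is at UTC−05:00.
19:25 local + 5h = 00:25 UTC (rolling into the next day, 27 September 2031).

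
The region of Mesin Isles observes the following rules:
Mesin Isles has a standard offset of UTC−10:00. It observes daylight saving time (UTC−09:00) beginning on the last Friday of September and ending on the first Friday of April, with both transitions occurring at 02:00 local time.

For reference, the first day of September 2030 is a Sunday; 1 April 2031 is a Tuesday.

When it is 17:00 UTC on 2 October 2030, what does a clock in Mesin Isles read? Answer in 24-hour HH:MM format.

1 September 2030 is a Sunday, so Fridays fall on 6, 13, 20, 27; the last is September 27.
1 April 2031 is a Tuesday, so the first Friday is April 4.
At the standard offset (UTC−10:00), 17:00 UTC − 10h = 07:00 Mesin Isles standard time.
Daylight saving runs 27 September 2030 – 4 April 2031; the standard-time date in Mesin Isles, 2 October 2030, is inside that window, so Mesin Isles is at UTC−09:00.
17:00 UTC − 9h = 08:00 local.

08:00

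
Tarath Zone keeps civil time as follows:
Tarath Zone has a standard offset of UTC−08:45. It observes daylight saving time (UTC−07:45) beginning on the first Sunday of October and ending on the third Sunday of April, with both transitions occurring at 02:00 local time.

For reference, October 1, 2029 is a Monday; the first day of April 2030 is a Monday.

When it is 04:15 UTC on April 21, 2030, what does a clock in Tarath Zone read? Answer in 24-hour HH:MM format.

20:30

1 October 2029 is a Monday, so the first Sunday is October 7.
1 April 2030 is a Monday, so the first Sunday is April 7 and the third is April 21.
At the standard offset (UTC−08:45), 04:15 UTC − 8h45m = 19:30 Tarath Zone standard time (rolling into the previous day, 20 April 2030).
Daylight saving runs 7 October 2029 – 21 April 2030; the standard-time date in Tarath Zone, April 20, 2030, is inside that window, so Tarath Zone is at UTC−07:45.
04:15 UTC − 7h45m = 20:30 local (rolling into the previous day, 20 April 2030).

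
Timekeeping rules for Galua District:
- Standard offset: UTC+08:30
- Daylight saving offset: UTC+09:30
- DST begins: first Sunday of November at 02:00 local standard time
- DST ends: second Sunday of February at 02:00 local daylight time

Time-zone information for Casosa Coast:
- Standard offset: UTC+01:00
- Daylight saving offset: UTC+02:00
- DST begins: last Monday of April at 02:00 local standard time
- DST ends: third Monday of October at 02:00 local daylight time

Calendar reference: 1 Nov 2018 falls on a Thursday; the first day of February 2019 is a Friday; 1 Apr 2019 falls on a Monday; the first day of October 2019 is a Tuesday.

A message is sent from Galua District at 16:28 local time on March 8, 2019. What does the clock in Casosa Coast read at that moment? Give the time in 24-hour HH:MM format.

1 November 2018 is a Thursday, so the first Sunday is November 4.
1 February 2019 is a Friday, so the first Sunday is February 3 and the second is February 10.
Daylight saving runs 4 November 2018 – 10 February 2019; March 8, 2019 is outside that window, so Galua District is on standard time at UTC+08:30.
16:28 Galua District − 8h30m = 07:58 UTC.
1 April 2019 is a Monday, so Mondays fall on 1, 8, 15, 22, 29; the last is April 29.
1 October 2019 is a Tuesday, so the first Monday is October 7 and the third is October 21.
At the standard offset (UTC+01:00), 07:58 UTC + 1h = 08:58 Casosa Coast standard time.
The standard-time date in Casosa Coast, March 8, 2019, does not fall between 29 April and 21 October, so daylight saving is not in effect and Casosa Coast is at UTC+01:00.
07:58 UTC + 1h = 08:58 Casosa Coast.

08:58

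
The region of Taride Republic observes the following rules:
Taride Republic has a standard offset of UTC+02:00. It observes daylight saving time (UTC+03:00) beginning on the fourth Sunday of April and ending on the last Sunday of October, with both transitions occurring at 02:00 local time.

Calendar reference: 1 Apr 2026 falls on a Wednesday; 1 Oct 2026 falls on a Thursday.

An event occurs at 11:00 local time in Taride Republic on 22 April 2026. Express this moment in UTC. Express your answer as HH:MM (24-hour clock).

09:00

1 April 2026 is a Wednesday, so the first Sunday is April 5 and the fourth is April 26.
1 October 2026 is a Thursday, so Sundays fall on 4, 11, 18, 25; the last is October 25.
Daylight saving runs 26 April – 25 October; 22 April 2026 is outside that window, so Taride Republic is on standard time at UTC+02:00.
11:00 local − 2h = 09:00 UTC.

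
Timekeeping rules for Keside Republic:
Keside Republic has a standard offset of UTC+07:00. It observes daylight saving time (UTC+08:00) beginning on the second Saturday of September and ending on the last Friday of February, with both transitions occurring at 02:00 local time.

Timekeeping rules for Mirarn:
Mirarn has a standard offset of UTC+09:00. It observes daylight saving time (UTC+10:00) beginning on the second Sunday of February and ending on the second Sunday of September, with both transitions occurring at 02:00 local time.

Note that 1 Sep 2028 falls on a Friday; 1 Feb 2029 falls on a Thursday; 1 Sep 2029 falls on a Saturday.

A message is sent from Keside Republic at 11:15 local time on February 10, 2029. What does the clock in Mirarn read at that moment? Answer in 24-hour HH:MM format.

12:15

1 September 2028 is a Friday, so the first Saturday is September 2 and the second is September 9.
1 February 2029 is a Thursday, so Fridays fall on 2, 9, 16, 23; the last is February 23.
February 10, 2029 falls between 9 September 2028 and 23 February 2029, so daylight saving is in effect and Keside Republic is at UTC+08:00.
11:15 Keside Republic − 8h = 03:15 UTC.
1 February 2029 is a Thursday, so the first Sunday is February 4 and the second is February 11.
1 September 2029 is a Saturday, so the first Sunday is September 2 and the second is September 9.
At the standard offset (UTC+09:00), 03:15 UTC + 9h = 12:15 Mirarn standard time.
Daylight saving runs 11 February – 9 September; the standard-time date in Mirarn, February 10, 2029, is outside that window, so Mirarn is on standard time at UTC+09:00.
03:15 UTC + 9h = 12:15 Mirarn.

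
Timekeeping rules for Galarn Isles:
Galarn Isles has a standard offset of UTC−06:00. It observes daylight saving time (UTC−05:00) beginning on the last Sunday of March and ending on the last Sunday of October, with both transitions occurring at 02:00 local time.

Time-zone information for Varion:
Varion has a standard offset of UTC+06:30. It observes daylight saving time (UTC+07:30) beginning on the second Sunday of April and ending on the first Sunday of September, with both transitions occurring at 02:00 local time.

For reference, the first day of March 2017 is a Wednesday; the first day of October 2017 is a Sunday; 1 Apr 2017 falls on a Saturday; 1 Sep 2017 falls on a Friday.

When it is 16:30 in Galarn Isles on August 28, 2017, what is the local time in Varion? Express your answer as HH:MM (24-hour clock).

1 March 2017 is a Wednesday, so Sundays fall on 5, 12, 19, 26; the last is March 26.
1 October 2017 is a Sunday, so Sundays fall on 1, 8, 15, 22, 29; the last is October 29.
Daylight saving runs 26 March – 29 October; August 28, 2017 is inside that window, so Galarn Isles is at UTC−05:00.
16:30 Galarn Isles + 5h = 21:30 UTC.
1 April 2017 is a Saturday, so the first Sunday is April 2 and the second is April 9.
1 September 2017 is a Friday, so the first Sunday is September 3.
At the standard offset (UTC+06:30), 21:30 UTC + 6h30m = 04:00 Varion standard time (rolling into the next day, 29 August 2017).
Daylight saving runs 9 April – 3 September; the standard-time date in Varion, August 29, 2017, is inside that window, so Varion is at UTC+07:30.
21:30 UTC + 7h30m = 05:00 Varion (rolling into the next day, 29 August 2017).

05:00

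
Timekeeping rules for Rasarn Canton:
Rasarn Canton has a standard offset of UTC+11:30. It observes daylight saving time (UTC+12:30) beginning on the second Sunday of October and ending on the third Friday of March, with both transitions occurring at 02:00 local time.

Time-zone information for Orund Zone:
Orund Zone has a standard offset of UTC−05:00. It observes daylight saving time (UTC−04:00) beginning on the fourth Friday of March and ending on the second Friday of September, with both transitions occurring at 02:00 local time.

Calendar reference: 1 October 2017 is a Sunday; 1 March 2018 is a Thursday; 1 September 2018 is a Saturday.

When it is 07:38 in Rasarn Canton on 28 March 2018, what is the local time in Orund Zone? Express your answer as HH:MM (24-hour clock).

1 October 2017 is a Sunday, so the first Sunday is October 1 and the second is October 8.
1 March 2018 is a Thursday, so the first Friday is March 2 and the third is March 16.
Daylight saving runs 8 October 2017 – 16 March 2018; 28 March 2018 is outside that window, so Rasarn Canton is on standard time at UTC+11:30.
07:38 Rasarn Canton − 11h30m = 20:08 UTC (rolling into the previous day, 27 March 2018).
1 March 2018 is a Thursday, so the first Friday is March 2 and the fourth is March 23.
1 September 2018 is a Saturday, so the first Friday is September 7 and the second is September 14.
At the standard offset (UTC−05:00), 20:08 UTC − 5h = 15:08 Orund Zone standard time.
Daylight saving runs 23 March – 14 September; the standard-time date in Orund Zone, 27 March 2018, is inside that window, so Orund Zone is at UTC−04:00.
20:08 UTC − 4h = 16:08 Orund Zone.

16:08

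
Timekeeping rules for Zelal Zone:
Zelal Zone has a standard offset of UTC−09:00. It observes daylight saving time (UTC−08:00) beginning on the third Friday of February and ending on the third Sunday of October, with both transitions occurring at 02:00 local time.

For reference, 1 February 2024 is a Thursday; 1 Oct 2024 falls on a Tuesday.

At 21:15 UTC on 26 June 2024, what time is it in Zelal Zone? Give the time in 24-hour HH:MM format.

13:15

1 February 2024 is a Thursday, so the first Friday is February 2 and the third is February 16.
1 October 2024 is a Tuesday, so the first Sunday is October 6 and the third is October 20.
At the standard offset (UTC−09:00), 21:15 UTC − 9h = 12:15 Zelal Zone standard time.
Daylight saving runs 16 February – 20 October; the standard-time date in Zelal Zone, 26 June 2024, is inside that window, so Zelal Zone is at UTC−08:00.
21:15 UTC − 8h = 13:15 local.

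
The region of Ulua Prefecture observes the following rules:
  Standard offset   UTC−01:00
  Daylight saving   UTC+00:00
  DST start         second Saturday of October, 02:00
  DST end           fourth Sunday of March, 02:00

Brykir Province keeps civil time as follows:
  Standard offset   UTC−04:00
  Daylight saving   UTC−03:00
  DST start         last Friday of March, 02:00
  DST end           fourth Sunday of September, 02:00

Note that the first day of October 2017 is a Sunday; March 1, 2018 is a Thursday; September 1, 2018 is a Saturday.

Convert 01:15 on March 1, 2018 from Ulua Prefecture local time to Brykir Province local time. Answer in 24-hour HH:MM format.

21:15

1 October 2017 is a Sunday, so the first Saturday is October 7 and the second is October 14.
1 March 2018 is a Thursday, so the first Sunday is March 4 and the fourth is March 25.
March 1, 2018 lies within the daylight-saving period (14 October 2017 – 25 March 2018), so Ulua Prefecture is on daylight time, UTC+00:00.
01:15 Ulua Prefecture − 0h = 01:15 UTC.
1 March 2018 is a Thursday, so Fridays fall on 2, 9, 16, 23, 30; the last is March 30.
1 September 2018 is a Saturday, so the first Sunday is September 2 and the fourth is September 23.
At the standard offset (UTC−04:00), 01:15 UTC − 4h = 21:15 Brykir Province standard time (rolling into the previous day, 28 February 2018).
Daylight saving runs 30 March – 23 September; the standard-time date in Brykir Province, February 28, 2018, is outside that window, so Brykir Province is on standard time at UTC−04:00.
01:15 UTC − 4h = 21:15 Brykir Province (rolling into the previous day, 28 February 2018).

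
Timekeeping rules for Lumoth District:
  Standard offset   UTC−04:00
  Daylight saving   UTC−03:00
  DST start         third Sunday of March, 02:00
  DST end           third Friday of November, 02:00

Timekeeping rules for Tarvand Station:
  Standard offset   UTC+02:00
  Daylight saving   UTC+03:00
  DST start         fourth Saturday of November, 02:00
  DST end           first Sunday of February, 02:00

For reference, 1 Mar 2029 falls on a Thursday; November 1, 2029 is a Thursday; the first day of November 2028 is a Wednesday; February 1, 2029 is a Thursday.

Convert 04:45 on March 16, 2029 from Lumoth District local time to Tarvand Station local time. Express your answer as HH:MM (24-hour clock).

1 March 2029 is a Thursday, so the first Sunday is March 4 and the third is March 18.
1 November 2029 is a Thursday, so the first Friday is November 2 and the third is November 16.
Daylight saving runs 18 March – 16 November; March 16, 2029 is outside that window, so Lumoth District is on standard time at UTC−04:00.
04:45 Lumoth District + 4h = 08:45 UTC.
1 November 2028 is a Wednesday, so the first Saturday is November 4 and the fourth is November 25.
1 February 2029 is a Thursday, so the first Sunday is February 4.
At the standard offset (UTC+02:00), 08:45 UTC + 2h = 10:45 Tarvand Station standard time.
The standard-time date in Tarvand Station, March 16, 2029, does not fall between 25 November 2028 and 4 February 2029, so daylight saving is not in effect and Tarvand Station is at UTC+02:00.
08:45 UTC + 2h = 10:45 Tarvand Station.

10:45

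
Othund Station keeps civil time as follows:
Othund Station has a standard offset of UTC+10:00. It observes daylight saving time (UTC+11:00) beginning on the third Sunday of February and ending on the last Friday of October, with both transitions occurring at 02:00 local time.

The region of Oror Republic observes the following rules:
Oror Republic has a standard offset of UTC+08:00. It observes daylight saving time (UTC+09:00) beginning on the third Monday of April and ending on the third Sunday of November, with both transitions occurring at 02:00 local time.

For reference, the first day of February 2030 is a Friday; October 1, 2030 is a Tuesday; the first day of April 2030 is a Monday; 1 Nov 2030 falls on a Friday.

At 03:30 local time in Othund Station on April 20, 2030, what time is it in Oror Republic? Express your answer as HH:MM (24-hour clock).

1 February 2030 is a Friday, so the first Sunday is February 3 and the third is February 17.
1 October 2030 is a Tuesday, so Fridays fall on 4, 11, 18, 25; the last is October 25.
April 20, 2030 lies within the daylight-saving period (17 February – 25 October), so Othund Station is on daylight time, UTC+11:00.
03:30 Othund Station − 11h = 16:30 UTC (rolling into the previous day, 19 April 2030).
1 April 2030 is a Monday, so the first Monday is April 1 and the third is April 15.
1 November 2030 is a Friday, so the first Sunday is November 3 and the third is November 17.
At the standard offset (UTC+08:00), 16:30 UTC + 8h = 00:30 Oror Republic standard time (rolling into the next day, 20 April 2030).
Daylight saving runs 15 April – 17 November; the standard-time date in Oror Republic, April 20, 2030, is inside that window, so Oror Republic is at UTC+09:00.
16:30 UTC + 9h = 01:30 Oror Republic (rolling into the next day, 20 April 2030).

01:30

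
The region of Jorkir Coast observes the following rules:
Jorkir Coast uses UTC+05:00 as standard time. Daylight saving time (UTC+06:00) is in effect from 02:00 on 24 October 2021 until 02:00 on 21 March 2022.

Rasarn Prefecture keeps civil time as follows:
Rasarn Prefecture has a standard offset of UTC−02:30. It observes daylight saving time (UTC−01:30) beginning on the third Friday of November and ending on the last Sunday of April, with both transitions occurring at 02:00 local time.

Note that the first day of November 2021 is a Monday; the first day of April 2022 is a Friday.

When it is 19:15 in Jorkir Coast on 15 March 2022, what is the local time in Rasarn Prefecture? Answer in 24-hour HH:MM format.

Daylight saving runs 24 October 2021 – 21 March 2022; 15 March 2022 is inside that window, so Jorkir Coast is at UTC+06:00.
19:15 Jorkir Coast − 6h = 13:15 UTC.
1 November 2021 is a Monday, so the first Friday is November 5 and the third is November 19.
1 April 2022 is a Friday, so Sundays fall on 3, 10, 17, 24; the last is April 24.
At the standard offset (UTC−02:30), 13:15 UTC − 2h30m = 10:45 Rasarn Prefecture standard time.
The standard-time date in Rasarn Prefecture, 15 March 2022, lies within the daylight-saving period (19 November 2021 – 24 April 2022), so Rasarn Prefecture is on daylight time, UTC−01:30.
13:15 UTC − 1h30m = 11:45 Rasarn Prefecture.

11:45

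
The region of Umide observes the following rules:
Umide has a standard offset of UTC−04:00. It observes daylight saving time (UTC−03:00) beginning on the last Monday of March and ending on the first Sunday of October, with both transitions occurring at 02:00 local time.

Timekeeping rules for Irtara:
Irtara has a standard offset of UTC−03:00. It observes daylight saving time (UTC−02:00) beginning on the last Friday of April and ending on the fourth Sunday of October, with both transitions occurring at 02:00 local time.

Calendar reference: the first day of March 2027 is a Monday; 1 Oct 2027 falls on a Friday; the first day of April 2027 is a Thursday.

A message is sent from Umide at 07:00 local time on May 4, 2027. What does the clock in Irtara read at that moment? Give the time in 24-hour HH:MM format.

08:00

1 March 2027 is a Monday, so Mondays fall on 1, 8, 15, 22, 29; the last is March 29.
1 October 2027 is a Friday, so the first Sunday is October 3.
May 4, 2027 falls between 29 March and 3 October, so daylight saving is in effect and Umide is at UTC−03:00.
07:00 Umide + 3h = 10:00 UTC.
1 April 2027 is a Thursday, so Fridays fall on 2, 9, 16, 23, 30; the last is April 30.
1 October 2027 is a Friday, so the first Sunday is October 3 and the fourth is October 24.
At the standard offset (UTC−03:00), 10:00 UTC − 3h = 07:00 Irtara standard time.
The standard-time date in Irtara, May 4, 2027, falls between 30 April and 24 October, so daylight saving is in effect and Irtara is at UTC−02:00.
10:00 UTC − 2h = 08:00 Irtara.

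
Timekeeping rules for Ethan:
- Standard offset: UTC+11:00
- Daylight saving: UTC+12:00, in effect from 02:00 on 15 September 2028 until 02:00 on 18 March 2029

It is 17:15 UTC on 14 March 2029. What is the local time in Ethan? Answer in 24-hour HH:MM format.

05:15

At the standard offset (UTC+11:00), 17:15 UTC + 11h = 04:15 Ethan standard time (rolling into the next day, 15 March 2029).
The standard-time date in Ethan, 15 March 2029, falls between 15 September 2028 and 18 March 2029, so daylight saving is in effect and Ethan is at UTC+12:00.
17:15 UTC + 12h = 05:15 local (rolling into the next day, 15 March 2029).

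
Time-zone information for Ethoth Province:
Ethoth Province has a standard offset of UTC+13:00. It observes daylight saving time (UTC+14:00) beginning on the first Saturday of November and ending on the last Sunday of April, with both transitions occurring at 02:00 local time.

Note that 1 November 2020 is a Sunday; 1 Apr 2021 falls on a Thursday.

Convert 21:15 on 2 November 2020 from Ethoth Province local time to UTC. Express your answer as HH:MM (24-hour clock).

08:15

1 November 2020 is a Sunday, so the first Saturday is November 7.
1 April 2021 is a Thursday, so Sundays fall on 4, 11, 18, 25; the last is April 25.
Daylight saving runs 7 November 2020 – 25 April 2021; 2 November 2020 is outside that window, so Ethoth Province is on standard time at UTC+13:00.
21:15 local − 13h = 08:15 UTC.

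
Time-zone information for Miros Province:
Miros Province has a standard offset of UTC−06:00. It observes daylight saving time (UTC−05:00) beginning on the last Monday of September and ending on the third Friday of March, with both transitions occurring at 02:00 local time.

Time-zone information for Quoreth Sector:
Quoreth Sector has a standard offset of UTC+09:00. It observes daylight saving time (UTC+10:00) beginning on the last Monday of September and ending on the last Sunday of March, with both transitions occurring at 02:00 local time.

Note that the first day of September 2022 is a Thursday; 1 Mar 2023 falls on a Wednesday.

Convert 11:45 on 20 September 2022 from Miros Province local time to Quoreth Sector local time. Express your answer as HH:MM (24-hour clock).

1 September 2022 is a Thursday, so Mondays fall on 5, 12, 19, 26; the last is September 26.
1 March 2023 is a Wednesday, so the first Friday is March 3 and the third is March 17.
Daylight saving runs 26 September 2022 – 17 March 2023; 20 September 2022 is outside that window, so Miros Province is on standard time at UTC−06:00.
11:45 Miros Province + 6h = 17:45 UTC.
1 September 2022 is a Thursday, so Mondays fall on 5, 12, 19, 26; the last is September 26.
1 March 2023 is a Wednesday, so Sundays fall on 5, 12, 19, 26; the last is March 26.
At the standard offset (UTC+09:00), 17:45 UTC + 9h = 02:45 Quoreth Sector standard time (rolling into the next day, 21 September 2022).
The standard-time date in Quoreth Sector, 21 September 2022, does not fall between 26 September 2022 and 26 March 2023, so daylight saving is not in effect and Quoreth Sector is at UTC+09:00.
17:45 UTC + 9h = 02:45 Quoreth Sector (rolling into the next day, 21 September 2022).

02:45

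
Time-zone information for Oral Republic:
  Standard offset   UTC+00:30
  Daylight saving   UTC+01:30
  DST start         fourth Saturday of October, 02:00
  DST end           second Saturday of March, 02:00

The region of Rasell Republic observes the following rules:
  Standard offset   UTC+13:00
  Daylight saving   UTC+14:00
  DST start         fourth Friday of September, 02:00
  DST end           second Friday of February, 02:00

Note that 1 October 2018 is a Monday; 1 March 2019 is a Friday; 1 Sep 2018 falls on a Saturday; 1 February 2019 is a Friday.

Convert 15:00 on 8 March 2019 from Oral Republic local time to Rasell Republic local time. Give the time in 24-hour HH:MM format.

02:30

1 October 2018 is a Monday, so the first Saturday is October 6 and the fourth is October 27.
1 March 2019 is a Friday, so the first Saturday is March 2 and the second is March 9.
Daylight saving runs 27 October 2018 – 9 March 2019; 8 March 2019 is inside that window, so Oral Republic is at UTC+01:30.
15:00 Oral Republic − 1h30m = 13:30 UTC.
1 September 2018 is a Saturday, so the first Friday is September 7 and the fourth is September 28.
1 February 2019 is a Friday, so the first Friday is February 1 and the second is February 8.
At the standard offset (UTC+13:00), 13:30 UTC + 13h = 02:30 Rasell Republic standard time (rolling into the next day, 9 March 2019).
The standard-time date in Rasell Republic, 9 March 2019, is outside the daylight-saving period (28 September 2018 – 8 February 2019), so Rasell Republic is on standard time, UTC+13:00.
13:30 UTC + 13h = 02:30 Rasell Republic (rolling into the next day, 9 March 2019).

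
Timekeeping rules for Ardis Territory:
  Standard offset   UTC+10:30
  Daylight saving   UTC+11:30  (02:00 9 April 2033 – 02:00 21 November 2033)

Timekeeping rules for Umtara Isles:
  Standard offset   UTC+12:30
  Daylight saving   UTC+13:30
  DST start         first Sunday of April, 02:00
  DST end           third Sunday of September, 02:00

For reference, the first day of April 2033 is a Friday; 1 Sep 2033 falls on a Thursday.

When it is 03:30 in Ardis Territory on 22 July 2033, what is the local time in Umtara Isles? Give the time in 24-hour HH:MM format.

Daylight saving runs 9 April – 21 November; 22 July 2033 is inside that window, so Ardis Territory is at UTC+11:30.
03:30 Ardis Territory − 11h30m = 16:00 UTC (rolling into the previous day, 21 July 2033).
1 April 2033 is a Friday, so the first Sunday is April 3.
1 September 2033 is a Thursday, so the first Sunday is September 4 and the third is September 18.
At the standard offset (UTC+12:30), 16:00 UTC + 12h30m = 04:30 Umtara Isles standard time (rolling into the next day, 22 July 2033).
The standard-time date in Umtara Isles, 22 July 2033, falls between 3 April and 18 September, so daylight saving is in effect and Umtara Isles is at UTC+13:30.
16:00 UTC + 13h30m = 05:30 Umtara Isles (rolling into the next day, 22 July 2033).

05:30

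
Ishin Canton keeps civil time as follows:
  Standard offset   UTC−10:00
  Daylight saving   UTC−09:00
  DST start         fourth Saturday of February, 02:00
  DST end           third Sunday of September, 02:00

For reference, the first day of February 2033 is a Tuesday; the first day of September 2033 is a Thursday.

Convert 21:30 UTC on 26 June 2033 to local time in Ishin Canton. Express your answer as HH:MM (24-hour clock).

12:30

1 February 2033 is a Tuesday, so the first Saturday is February 5 and the fourth is February 26.
1 September 2033 is a Thursday, so the first Sunday is September 4 and the third is September 18.
At the standard offset (UTC−10:00), 21:30 UTC − 10h = 11:30 Ishin Canton standard time.
Daylight saving runs 26 February – 18 September; the standard-time date in Ishin Canton, 26 June 2033, is inside that window, so Ishin Canton is at UTC−09:00.
21:30 UTC − 9h = 12:30 local.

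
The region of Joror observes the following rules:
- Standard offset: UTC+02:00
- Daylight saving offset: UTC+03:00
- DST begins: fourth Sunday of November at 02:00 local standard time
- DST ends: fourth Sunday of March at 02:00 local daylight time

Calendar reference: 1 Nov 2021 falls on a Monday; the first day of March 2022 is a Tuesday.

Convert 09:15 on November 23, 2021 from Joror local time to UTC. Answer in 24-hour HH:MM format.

1 November 2021 is a Monday, so the first Sunday is November 7 and the fourth is November 28.
1 March 2022 is a Tuesday, so the first Sunday is March 6 and the fourth is March 27.
November 23, 2021 is outside the daylight-saving period (28 November 2021 – 27 March 2022), so Joror is on standard time, UTC+02:00.
09:15 local − 2h = 07:15 UTC.

07:15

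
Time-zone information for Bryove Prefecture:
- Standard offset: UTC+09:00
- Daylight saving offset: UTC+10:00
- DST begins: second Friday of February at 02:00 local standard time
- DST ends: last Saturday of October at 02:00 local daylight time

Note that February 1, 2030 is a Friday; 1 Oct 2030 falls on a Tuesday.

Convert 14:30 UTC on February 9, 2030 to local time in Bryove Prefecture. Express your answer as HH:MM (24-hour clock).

00:30

1 February 2030 is a Friday, so the first Friday is February 1 and the second is February 8.
1 October 2030 is a Tuesday, so Saturdays fall on 5, 12, 19, 26; the last is October 26.
At the standard offset (UTC+09:00), 14:30 UTC + 9h = 23:30 Bryove Prefecture standard time.
The standard-time date in Bryove Prefecture, February 9, 2030, falls between 8 February and 26 October, so daylight saving is in effect and Bryove Prefecture is at UTC+10:00.
14:30 UTC + 10h = 00:30 local (rolling into the next day, 10 February 2030).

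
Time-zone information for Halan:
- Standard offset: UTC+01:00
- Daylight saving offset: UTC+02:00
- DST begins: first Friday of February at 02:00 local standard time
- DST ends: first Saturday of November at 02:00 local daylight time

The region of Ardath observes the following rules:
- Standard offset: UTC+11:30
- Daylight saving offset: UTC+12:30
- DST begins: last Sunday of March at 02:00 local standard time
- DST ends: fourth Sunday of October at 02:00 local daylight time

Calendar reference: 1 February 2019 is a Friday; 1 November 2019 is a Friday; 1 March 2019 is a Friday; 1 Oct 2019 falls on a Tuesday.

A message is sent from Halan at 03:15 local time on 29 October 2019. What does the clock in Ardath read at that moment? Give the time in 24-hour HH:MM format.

12:45

1 February 2019 is a Friday, so the first Friday is February 1.
1 November 2019 is a Friday, so the first Saturday is November 2.
Daylight saving runs 1 February – 2 November; 29 October 2019 is inside that window, so Halan is at UTC+02:00.
03:15 Halan − 2h = 01:15 UTC.
1 March 2019 is a Friday, so Sundays fall on 3, 10, 17, 24, 31; the last is March 31.
1 October 2019 is a Tuesday, so the first Sunday is October 6 and the fourth is October 27.
At the standard offset (UTC+11:30), 01:15 UTC + 11h30m = 12:45 Ardath standard time.
The standard-time date in Ardath, 29 October 2019, is outside the daylight-saving period (31 March – 27 October), so Ardath is on standard time, UTC+11:30.
01:15 UTC + 11h30m = 12:45 Ardath.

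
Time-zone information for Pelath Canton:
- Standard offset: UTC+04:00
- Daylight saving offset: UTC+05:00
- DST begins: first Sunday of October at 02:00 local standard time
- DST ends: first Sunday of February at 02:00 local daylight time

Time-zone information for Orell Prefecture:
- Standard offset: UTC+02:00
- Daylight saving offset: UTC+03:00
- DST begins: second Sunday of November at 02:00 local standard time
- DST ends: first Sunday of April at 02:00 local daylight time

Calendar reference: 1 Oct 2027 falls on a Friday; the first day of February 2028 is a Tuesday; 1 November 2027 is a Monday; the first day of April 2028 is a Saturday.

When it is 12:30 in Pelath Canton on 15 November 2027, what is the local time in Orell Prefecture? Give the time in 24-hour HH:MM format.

1 October 2027 is a Friday, so the first Sunday is October 3.
1 February 2028 is a Tuesday, so the first Sunday is February 6.
15 November 2027 falls between 3 October 2027 and 6 February 2028, so daylight saving is in effect and Pelath Canton is at UTC+05:00.
12:30 Pelath Canton − 5h = 07:30 UTC.
1 November 2027 is a Monday, so the first Sunday is November 7 and the second is November 14.
1 April 2028 is a Saturday, so the first Sunday is April 2.
At the standard offset (UTC+02:00), 07:30 UTC + 2h = 09:30 Orell Prefecture standard time.
Daylight saving runs 14 November 2027 – 2 April 2028; the standard-time date in Orell Prefecture, 15 November 2027, is inside that window, so Orell Prefecture is at UTC+03:00.
07:30 UTC + 3h = 10:30 Orell Prefecture.

10:30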